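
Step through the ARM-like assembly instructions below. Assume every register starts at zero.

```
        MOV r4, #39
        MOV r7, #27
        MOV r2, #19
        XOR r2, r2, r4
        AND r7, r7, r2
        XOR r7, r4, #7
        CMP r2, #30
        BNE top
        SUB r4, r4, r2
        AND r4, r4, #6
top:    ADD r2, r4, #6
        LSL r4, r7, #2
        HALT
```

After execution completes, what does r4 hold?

MOV r4, #39 → r4=39
MOV r7, #27 → r7=27
MOV r2, #19 → r2=19
XOR r2, r2, r4 → r2=19^39=52
AND r7, r7, r2 → r7=27&52=16
XOR r7, r4, #7 → r7=39^7=32
CMP r2, #30  (cmp 52,30)
BNE top: taken
ADD r2, r4, #6 → r2=39+6=45
LSL r4, r7, #2 → r4=32<<2=128
halt.

128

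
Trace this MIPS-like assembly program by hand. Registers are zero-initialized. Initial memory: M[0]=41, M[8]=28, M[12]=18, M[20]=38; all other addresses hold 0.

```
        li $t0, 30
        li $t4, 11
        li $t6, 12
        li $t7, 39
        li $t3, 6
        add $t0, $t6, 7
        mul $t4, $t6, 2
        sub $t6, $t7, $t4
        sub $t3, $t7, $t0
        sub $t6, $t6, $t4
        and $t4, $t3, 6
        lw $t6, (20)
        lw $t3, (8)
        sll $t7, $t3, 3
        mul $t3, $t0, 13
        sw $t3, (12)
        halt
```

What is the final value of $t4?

4

li $t0, 30 → $t0=30
li $t4, 11 → $t4=11
li $t6, 12 → $t6=12
li $t7, 39 → $t7=39
li $t3, 6 → $t3=6
add $t0, $t6, 7 → $t0=12+7=19
mul $t4, $t6, 2 → $t4=12*2=24
sub $t6, $t7, $t4 → $t6=39-24=15
sub $t3, $t7, $t0 → $t3=39-19=20
sub $t6, $t6, $t4 → $t6=15-24=-9
and $t4, $t3, 6 → $t4=20&6=4
lw $t6, (20) → $t6=M[20]=38
lw $t3, (8) → $t3=M[8]=28
sll $t7, $t3, 3 → $t7=28<<3=224
mul $t3, $t0, 13 → $t3=19*13=247
sw $t3, (12) → M[12]=247
halt.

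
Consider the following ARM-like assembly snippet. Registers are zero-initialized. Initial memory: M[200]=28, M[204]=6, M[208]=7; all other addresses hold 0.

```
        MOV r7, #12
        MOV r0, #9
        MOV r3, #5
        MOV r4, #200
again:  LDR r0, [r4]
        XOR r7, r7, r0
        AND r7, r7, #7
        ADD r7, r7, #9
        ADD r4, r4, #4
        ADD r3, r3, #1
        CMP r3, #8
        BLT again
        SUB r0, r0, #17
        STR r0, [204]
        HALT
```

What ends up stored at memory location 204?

r7=12
r0=9
r3=5
r4=200
r0=M[200]=28
r7=12^28=16
r7=16&7=0
r7=0+9=9
r4=200+4=204
r3=5+1=6
CMP r3, #8  (cmp 6,8)
BLT again: taken
r0=M[204]=6
r7=9^6=15
r7=15&7=7
r7=7+9=16
r4=204+4=208
r3=6+1=7
CMP r3, #8  (cmp 7,8)
BLT again: taken
r0=M[208]=7
r7=16^7=23
r7=23&7=7
r7=7+9=16
r4=208+4=212
r3=7+1=8
CMP r3, #8  (cmp 8,8)
BLT again: not taken
r0=7-17=-10
STR r0, [204] → M[204]=-10
halt.

-10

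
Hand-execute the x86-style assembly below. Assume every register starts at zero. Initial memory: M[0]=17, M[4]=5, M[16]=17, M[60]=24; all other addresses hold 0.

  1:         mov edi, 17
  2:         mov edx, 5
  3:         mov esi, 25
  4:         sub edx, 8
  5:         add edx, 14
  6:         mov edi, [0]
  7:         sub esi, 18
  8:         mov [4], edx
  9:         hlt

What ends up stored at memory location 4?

edi=17
edx=5
esi=25
edx=5-8=-3
edx=(-3)+14=11
edi=M[0]=17
esi=25-18=7
mov [4], edx → M[4]=11
halt.

11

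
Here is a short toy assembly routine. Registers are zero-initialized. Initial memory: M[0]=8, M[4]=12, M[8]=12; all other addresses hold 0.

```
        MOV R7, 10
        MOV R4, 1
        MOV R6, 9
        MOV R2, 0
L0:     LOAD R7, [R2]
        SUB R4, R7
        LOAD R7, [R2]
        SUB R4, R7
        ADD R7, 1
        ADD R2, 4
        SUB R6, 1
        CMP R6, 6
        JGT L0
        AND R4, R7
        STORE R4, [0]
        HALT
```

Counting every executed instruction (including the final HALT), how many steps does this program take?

34

MOV R7, 10 → R7=10
MOV R4, 1 → R4=1
MOV R6, 9 → R6=9
MOV R2, 0 → R2=0
LOAD R7, [R2] → R7=M[0]=8
SUB R4, R7 → R4=1-8=-7
LOAD R7, [R2] → R7=M[0]=8
SUB R4, R7 → R4=(-7)-8=-15
ADD R7, 1 → R7=8+1=9
ADD R2, 4 → R2=0+4=4
SUB R6, 1 → R6=9-1=8
CMP R6, 6  (cmp 8,6)
JGT L0: taken
LOAD R7, [R2] → R7=M[4]=12
SUB R4, R7 → R4=(-15)-12=-27
LOAD R7, [R2] → R7=M[4]=12
SUB R4, R7 → R4=(-27)-12=-39
ADD R7, 1 → R7=12+1=13
ADD R2, 4 → R2=4+4=8
SUB R6, 1 → R6=8-1=7
CMP R6, 6  (cmp 7,6)
JGT L0: taken
LOAD R7, [R2] → R7=M[8]=12
SUB R4, R7 → R4=(-39)-12=-51
LOAD R7, [R2] → R7=M[8]=12
SUB R4, R7 → R4=(-51)-12=-63
ADD R7, 1 → R7=12+1=13
ADD R2, 4 → R2=8+4=12
SUB R6, 1 → R6=7-1=6
CMP R6, 6  (cmp 6,6)
JGT L0: not taken
AND R4, R7 → R4=(-63)&13=1
STORE R4, [0] → M[0]=1
halt.
Total executed instructions: 34.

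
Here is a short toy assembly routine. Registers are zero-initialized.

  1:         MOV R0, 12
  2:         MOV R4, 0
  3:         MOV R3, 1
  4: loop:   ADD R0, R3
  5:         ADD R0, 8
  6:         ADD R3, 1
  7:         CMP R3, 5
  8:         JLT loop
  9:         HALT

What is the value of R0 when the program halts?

54

after MOV R0, 12: R0=12
after MOV R4, 0: R4=0
after MOV R3, 1: R3=1
after ADD R0, R3: R0=12+1=13
after ADD R0, 8: R0=13+8=21
after ADD R3, 1: R3=1+1=2
CMP R3, 5  (cmp 2,5)
JLT loop: taken
after ADD R0, R3: R0=21+2=23
after ADD R0, 8: R0=23+8=31
after ADD R3, 1: R3=2+1=3
CMP R3, 5  (cmp 3,5)
JLT loop: taken
after ADD R0, R3: R0=31+3=34
after ADD R0, 8: R0=34+8=42
after ADD R3, 1: R3=3+1=4
CMP R3, 5  (cmp 4,5)
JLT loop: taken
after ADD R0, R3: R0=42+4=46
after ADD R0, 8: R0=46+8=54
after ADD R3, 1: R3=4+1=5
CMP R3, 5  (cmp 5,5)
JLT loop: not taken
halt.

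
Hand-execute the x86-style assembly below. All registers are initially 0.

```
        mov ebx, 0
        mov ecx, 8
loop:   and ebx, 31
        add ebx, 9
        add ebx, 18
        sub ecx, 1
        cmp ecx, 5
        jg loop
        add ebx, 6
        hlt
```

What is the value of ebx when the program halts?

55

mov ebx, 0 → ebx=0
mov ecx, 8 → ecx=8
and ebx, 31 → ebx=0&31=0
add ebx, 9 → ebx=0+9=9
add ebx, 18 → ebx=9+18=27
sub ecx, 1 → ecx=8-1=7
cmp ecx, 5  (cmp 7,5)
jg loop: taken
and ebx, 31 → ebx=27&31=27
add ebx, 9 → ebx=27+9=36
add ebx, 18 → ebx=36+18=54
sub ecx, 1 → ecx=7-1=6
cmp ecx, 5  (cmp 6,5)
jg loop: taken
and ebx, 31 → ebx=54&31=22
add ebx, 9 → ebx=22+9=31
add ebx, 18 → ebx=31+18=49
sub ecx, 1 → ecx=6-1=5
cmp ecx, 5  (cmp 5,5)
jg loop: not taken
add ebx, 6 → ebx=49+6=55
halt.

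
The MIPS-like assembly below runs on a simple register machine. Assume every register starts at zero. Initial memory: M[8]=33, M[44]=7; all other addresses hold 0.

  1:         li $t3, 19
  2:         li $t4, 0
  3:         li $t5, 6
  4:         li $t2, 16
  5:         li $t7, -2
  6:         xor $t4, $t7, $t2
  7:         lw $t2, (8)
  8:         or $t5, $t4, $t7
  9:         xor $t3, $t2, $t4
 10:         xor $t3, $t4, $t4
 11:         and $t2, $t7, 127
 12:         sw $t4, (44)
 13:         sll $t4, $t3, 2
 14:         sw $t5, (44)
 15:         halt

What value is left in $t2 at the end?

li $t3, 19 → $t3=19
li $t4, 0 → $t4=0
li $t5, 6 → $t5=6
li $t2, 16 → $t2=16
li $t7, -2 → $t7=-2
xor $t4, $t7, $t2 → $t4=(-2)^16=-18
lw $t2, (8) → $t2=M[8]=33
or $t5, $t4, $t7 → $t5=(-18)|(-2)=-2
xor $t3, $t2, $t4 → $t3=33^(-18)=-49
xor $t3, $t4, $t4 → $t3=(-18)^(-18)=0
and $t2, $t7, 127 → $t2=(-2)&127=126
sw $t4, (44) → M[44]=-18
sll $t4, $t3, 2 → $t4=0<<2=0
sw $t5, (44) → M[44]=-2
halt.

126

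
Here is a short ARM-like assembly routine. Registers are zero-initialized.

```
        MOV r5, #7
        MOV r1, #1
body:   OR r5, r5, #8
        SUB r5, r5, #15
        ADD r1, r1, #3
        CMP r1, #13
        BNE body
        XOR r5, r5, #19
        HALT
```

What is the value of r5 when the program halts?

-56

after MOV r5, #7: r5=7
after MOV r1, #1: r1=1
after OR r5, r5, #8: r5=7|8=15
after SUB r5, r5, #15: r5=15-15=0
after ADD r1, r1, #3: r1=1+3=4
CMP r1, #13  (cmp 4,13)
BNE body: taken
after OR r5, r5, #8: r5=0|8=8
after SUB r5, r5, #15: r5=8-15=-7
after ADD r1, r1, #3: r1=4+3=7
CMP r1, #13  (cmp 7,13)
BNE body: taken
after OR r5, r5, #8: r5=(-7)|8=-7
after SUB r5, r5, #15: r5=(-7)-15=-22
after ADD r1, r1, #3: r1=7+3=10
CMP r1, #13  (cmp 10,13)
BNE body: taken
after OR r5, r5, #8: r5=(-22)|8=-22
after SUB r5, r5, #15: r5=(-22)-15=-37
after ADD r1, r1, #3: r1=10+3=13
CMP r1, #13  (cmp 13,13)
BNE body: not taken
after XOR r5, r5, #19: r5=(-37)^19=-56
halt.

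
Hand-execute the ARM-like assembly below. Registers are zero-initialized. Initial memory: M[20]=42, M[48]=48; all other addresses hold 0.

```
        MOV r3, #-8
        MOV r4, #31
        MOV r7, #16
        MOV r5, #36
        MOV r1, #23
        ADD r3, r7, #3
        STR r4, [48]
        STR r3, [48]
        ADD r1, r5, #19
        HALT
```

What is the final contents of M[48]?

MOV r3, #-8 → r3=-8
MOV r4, #31 → r4=31
MOV r7, #16 → r7=16
MOV r5, #36 → r5=36
MOV r1, #23 → r1=23
ADD r3, r7, #3 → r3=16+3=19
STR r4, [48] → M[48]=31
STR r3, [48] → M[48]=19
ADD r1, r5, #19 → r1=36+19=55
halt.

19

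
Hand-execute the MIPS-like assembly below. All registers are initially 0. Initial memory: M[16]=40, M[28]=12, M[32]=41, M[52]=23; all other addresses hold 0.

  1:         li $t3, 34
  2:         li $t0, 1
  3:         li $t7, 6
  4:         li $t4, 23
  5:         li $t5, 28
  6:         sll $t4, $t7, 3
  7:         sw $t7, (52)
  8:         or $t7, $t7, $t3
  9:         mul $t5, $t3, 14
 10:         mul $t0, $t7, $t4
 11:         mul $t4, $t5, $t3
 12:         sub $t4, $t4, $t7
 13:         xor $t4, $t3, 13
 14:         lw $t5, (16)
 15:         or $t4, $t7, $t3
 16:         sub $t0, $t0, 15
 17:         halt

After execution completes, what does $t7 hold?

38

li $t3, 34 → $t3=34
li $t0, 1 → $t0=1
li $t7, 6 → $t7=6
li $t4, 23 → $t4=23
li $t5, 28 → $t5=28
sll $t4, $t7, 3 → $t4=6<<3=48
sw $t7, (52) → M[52]=6
or $t7, $t7, $t3 → $t7=6|34=38
mul $t5, $t3, 14 → $t5=34*14=476
mul $t0, $t7, $t4 → $t0=38*48=1824
mul $t4, $t5, $t3 → $t4=476*34=16184
sub $t4, $t4, $t7 → $t4=16184-38=16146
xor $t4, $t3, 13 → $t4=34^13=47
lw $t5, (16) → $t5=M[16]=40
or $t4, $t7, $t3 → $t4=38|34=38
sub $t0, $t0, 15 → $t0=1824-15=1809
halt.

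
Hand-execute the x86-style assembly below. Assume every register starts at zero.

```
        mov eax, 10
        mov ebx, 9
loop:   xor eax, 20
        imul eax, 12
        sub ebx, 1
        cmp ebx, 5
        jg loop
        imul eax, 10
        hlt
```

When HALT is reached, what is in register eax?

eax=10
ebx=9
eax=10^20=30
eax=30*12=360
ebx=9-1=8
cmp ebx, 5  (cmp 8,5)
jg loop: taken
eax=360^20=380
eax=380*12=4560
ebx=8-1=7
cmp ebx, 5  (cmp 7,5)
jg loop: taken
eax=4560^20=4548
eax=4548*12=54576
ebx=7-1=6
cmp ebx, 5  (cmp 6,5)
jg loop: taken
eax=54576^20=54564
eax=54564*12=654768
ebx=6-1=5
cmp ebx, 5  (cmp 5,5)
jg loop: not taken
eax=654768*10=6547680
halt.

6547680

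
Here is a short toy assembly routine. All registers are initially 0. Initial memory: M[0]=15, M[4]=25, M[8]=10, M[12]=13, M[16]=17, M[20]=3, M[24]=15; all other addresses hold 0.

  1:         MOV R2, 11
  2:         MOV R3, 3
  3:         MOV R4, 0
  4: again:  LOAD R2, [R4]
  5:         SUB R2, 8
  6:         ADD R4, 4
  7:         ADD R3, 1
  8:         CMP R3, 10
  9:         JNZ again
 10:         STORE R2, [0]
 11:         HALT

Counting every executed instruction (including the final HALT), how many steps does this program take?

47

R2=11
R3=3
R4=0
R2=M[0]=15
R2=15-8=7
R4=0+4=4
R3=3+1=4
CMP R3, 10  (cmp 4,10)
JNZ again: taken
R2=M[4]=25
R2=25-8=17
R4=4+4=8
R3=4+1=5
CMP R3, 10  (cmp 5,10)
JNZ again: taken
R2=M[8]=10
R2=10-8=2
R4=8+4=12
R3=5+1=6
CMP R3, 10  (cmp 6,10)
JNZ again: taken
R2=M[12]=13
R2=13-8=5
R4=12+4=16
R3=6+1=7
CMP R3, 10  (cmp 7,10)
JNZ again: taken
R2=M[16]=17
R2=17-8=9
R4=16+4=20
R3=7+1=8
CMP R3, 10  (cmp 8,10)
JNZ again: taken
R2=M[20]=3
R2=3-8=-5
R4=20+4=24
R3=8+1=9
CMP R3, 10  (cmp 9,10)
JNZ again: taken
R2=M[24]=15
R2=15-8=7
R4=24+4=28
R3=9+1=10
CMP R3, 10  (cmp 10,10)
JNZ again: not taken
STORE R2, [0] → M[0]=7
halt.
Total executed instructions: 47.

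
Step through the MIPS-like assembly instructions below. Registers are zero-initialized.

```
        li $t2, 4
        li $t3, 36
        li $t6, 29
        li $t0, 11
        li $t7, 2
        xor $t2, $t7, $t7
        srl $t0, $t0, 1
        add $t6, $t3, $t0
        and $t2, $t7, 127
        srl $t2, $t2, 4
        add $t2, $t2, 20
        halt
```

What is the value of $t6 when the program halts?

41

li $t2, 4 → $t2=4
li $t3, 36 → $t3=36
li $t6, 29 → $t6=29
li $t0, 11 → $t0=11
li $t7, 2 → $t7=2
xor $t2, $t7, $t7 → $t2=2^2=0
srl $t0, $t0, 1 → $t0=11>>1=5
add $t6, $t3, $t0 → $t6=36+5=41
and $t2, $t7, 127 → $t2=2&127=2
srl $t2, $t2, 4 → $t2=2>>4=0
add $t2, $t2, 20 → $t2=0+20=20
halt.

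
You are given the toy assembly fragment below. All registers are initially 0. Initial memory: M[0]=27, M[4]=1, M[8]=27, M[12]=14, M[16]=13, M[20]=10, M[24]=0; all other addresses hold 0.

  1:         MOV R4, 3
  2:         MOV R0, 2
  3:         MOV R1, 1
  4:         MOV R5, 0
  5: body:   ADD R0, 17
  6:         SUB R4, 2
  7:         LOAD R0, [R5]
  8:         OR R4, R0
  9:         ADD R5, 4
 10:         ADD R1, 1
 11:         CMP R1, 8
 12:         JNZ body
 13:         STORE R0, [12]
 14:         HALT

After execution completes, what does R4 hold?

25

R4=3
R0=2
R1=1
R5=0
R0=2+17=19
R4=3-2=1
R0=M[0]=27
R4=1|27=27
R5=0+4=4
R1=1+1=2
CMP R1, 8  (cmp 2,8)
JNZ body: taken
R0=27+17=44
R4=27-2=25
R0=M[4]=1
R4=25|1=25
R5=4+4=8
R1=2+1=3
CMP R1, 8  (cmp 3,8)
JNZ body: taken
R0=1+17=18
R4=25-2=23
R0=M[8]=27
R4=23|27=31
R5=8+4=12
R1=3+1=4
CMP R1, 8  (cmp 4,8)
JNZ body: taken
R0=27+17=44
R4=31-2=29
R0=M[12]=14
R4=29|14=31
R5=12+4=16
R1=4+1=5
CMP R1, 8  (cmp 5,8)
JNZ body: taken
R0=14+17=31
R4=31-2=29
R0=M[16]=13
R4=29|13=29
R5=16+4=20
R1=5+1=6
CMP R1, 8  (cmp 6,8)
JNZ body: taken
R0=13+17=30
R4=29-2=27
R0=M[20]=10
R4=27|10=27
R5=20+4=24
R1=6+1=7
CMP R1, 8  (cmp 7,8)
JNZ body: taken
R0=10+17=27
R4=27-2=25
R0=M[24]=0
R4=25|0=25
R5=24+4=28
R1=7+1=8
CMP R1, 8  (cmp 8,8)
JNZ body: not taken
STORE R0, [12] → M[12]=0
halt.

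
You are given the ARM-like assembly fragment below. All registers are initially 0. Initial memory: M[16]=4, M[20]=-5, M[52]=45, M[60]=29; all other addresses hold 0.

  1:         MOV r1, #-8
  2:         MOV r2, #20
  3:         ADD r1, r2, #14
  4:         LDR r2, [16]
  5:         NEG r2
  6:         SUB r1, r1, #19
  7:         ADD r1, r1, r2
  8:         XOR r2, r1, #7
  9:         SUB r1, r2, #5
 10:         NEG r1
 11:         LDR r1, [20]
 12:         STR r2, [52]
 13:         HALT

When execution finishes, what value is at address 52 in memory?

MOV r1, #-8 → r1=-8
MOV r2, #20 → r2=20
ADD r1, r2, #14 → r1=20+14=34
LDR r2, [16] → r2=M[16]=4
NEG r2 → r2=-(4)=-4
SUB r1, r1, #19 → r1=34-19=15
ADD r1, r1, r2 → r1=15+(-4)=11
XOR r2, r1, #7 → r2=11^7=12
SUB r1, r2, #5 → r1=12-5=7
NEG r1 → r1=-(7)=-7
LDR r1, [20] → r1=M[20]=-5
STR r2, [52] → M[52]=12
halt.

12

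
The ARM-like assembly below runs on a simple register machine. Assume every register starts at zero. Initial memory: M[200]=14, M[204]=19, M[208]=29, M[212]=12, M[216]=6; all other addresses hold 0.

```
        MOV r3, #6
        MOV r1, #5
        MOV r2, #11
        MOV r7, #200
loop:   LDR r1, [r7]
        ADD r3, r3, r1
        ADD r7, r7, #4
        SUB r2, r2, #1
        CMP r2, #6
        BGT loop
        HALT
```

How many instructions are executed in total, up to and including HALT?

35

r3=6
r1=5
r2=11
r7=200
r1=M[200]=14
r3=6+14=20
r7=200+4=204
r2=11-1=10
CMP r2, #6  (cmp 10,6)
BGT loop: taken
r1=M[204]=19
r3=20+19=39
r7=204+4=208
r2=10-1=9
CMP r2, #6  (cmp 9,6)
BGT loop: taken
r1=M[208]=29
r3=39+29=68
r7=208+4=212
r2=9-1=8
CMP r2, #6  (cmp 8,6)
BGT loop: taken
r1=M[212]=12
r3=68+12=80
r7=212+4=216
r2=8-1=7
CMP r2, #6  (cmp 7,6)
BGT loop: taken
r1=M[216]=6
r3=80+6=86
r7=216+4=220
r2=7-1=6
CMP r2, #6  (cmp 6,6)
BGT loop: not taken
halt.
Total executed instructions: 35.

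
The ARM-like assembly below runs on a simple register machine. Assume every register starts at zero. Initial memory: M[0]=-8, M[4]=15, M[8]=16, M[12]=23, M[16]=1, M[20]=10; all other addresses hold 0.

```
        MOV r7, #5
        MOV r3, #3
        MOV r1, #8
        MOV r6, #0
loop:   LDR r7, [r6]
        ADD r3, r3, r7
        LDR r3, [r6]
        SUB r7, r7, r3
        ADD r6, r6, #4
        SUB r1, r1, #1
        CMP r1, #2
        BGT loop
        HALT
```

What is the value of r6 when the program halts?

MOV r7, #5 → r7=5
MOV r3, #3 → r3=3
MOV r1, #8 → r1=8
MOV r6, #0 → r6=0
LDR r7, [r6] → r7=M[0]=-8
ADD r3, r3, r7 → r3=3+(-8)=-5
LDR r3, [r6] → r3=M[0]=-8
SUB r7, r7, r3 → r7=(-8)-(-8)=0
ADD r6, r6, #4 → r6=0+4=4
SUB r1, r1, #1 → r1=8-1=7
CMP r1, #2  (cmp 7,2)
BGT loop: taken
LDR r7, [r6] → r7=M[4]=15
ADD r3, r3, r7 → r3=(-8)+15=7
LDR r3, [r6] → r3=M[4]=15
SUB r7, r7, r3 → r7=15-15=0
ADD r6, r6, #4 → r6=4+4=8
SUB r1, r1, #1 → r1=7-1=6
CMP r1, #2  (cmp 6,2)
BGT loop: taken
LDR r7, [r6] → r7=M[8]=16
ADD r3, r3, r7 → r3=15+16=31
LDR r3, [r6] → r3=M[8]=16
SUB r7, r7, r3 → r7=16-16=0
ADD r6, r6, #4 → r6=8+4=12
SUB r1, r1, #1 → r1=6-1=5
CMP r1, #2  (cmp 5,2)
BGT loop: taken
LDR r7, [r6] → r7=M[12]=23
ADD r3, r3, r7 → r3=16+23=39
LDR r3, [r6] → r3=M[12]=23
SUB r7, r7, r3 → r7=23-23=0
ADD r6, r6, #4 → r6=12+4=16
SUB r1, r1, #1 → r1=5-1=4
CMP r1, #2  (cmp 4,2)
BGT loop: taken
LDR r7, [r6] → r7=M[16]=1
ADD r3, r3, r7 → r3=23+1=24
LDR r3, [r6] → r3=M[16]=1
SUB r7, r7, r3 → r7=1-1=0
ADD r6, r6, #4 → r6=16+4=20
SUB r1, r1, #1 → r1=4-1=3
CMP r1, #2  (cmp 3,2)
BGT loop: taken
LDR r7, [r6] → r7=M[20]=10
ADD r3, r3, r7 → r3=1+10=11
LDR r3, [r6] → r3=M[20]=10
SUB r7, r7, r3 → r7=10-10=0
ADD r6, r6, #4 → r6=20+4=24
SUB r1, r1, #1 → r1=3-1=2
CMP r1, #2  (cmp 2,2)
BGT loop: not taken
halt.

24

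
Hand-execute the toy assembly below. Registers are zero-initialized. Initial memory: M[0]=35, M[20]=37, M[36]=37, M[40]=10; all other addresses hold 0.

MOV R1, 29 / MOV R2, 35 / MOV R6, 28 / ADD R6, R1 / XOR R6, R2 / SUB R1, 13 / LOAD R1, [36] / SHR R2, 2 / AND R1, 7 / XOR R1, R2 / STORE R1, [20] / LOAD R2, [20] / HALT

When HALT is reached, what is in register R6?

after MOV R1, 29: R1=29
after MOV R2, 35: R2=35
after MOV R6, 28: R6=28
after ADD R6, R1: R6=28+29=57
after XOR R6, R2: R6=57^35=26
after SUB R1, 13: R1=29-13=16
after LOAD R1, [36]: R1=M[36]=37
after SHR R2, 2: R2=35>>2=8
after AND R1, 7: R1=37&7=5
after XOR R1, R2: R1=5^8=13
STORE R1, [20] → M[20]=13
after LOAD R2, [20]: R2=M[20]=13
halt.

26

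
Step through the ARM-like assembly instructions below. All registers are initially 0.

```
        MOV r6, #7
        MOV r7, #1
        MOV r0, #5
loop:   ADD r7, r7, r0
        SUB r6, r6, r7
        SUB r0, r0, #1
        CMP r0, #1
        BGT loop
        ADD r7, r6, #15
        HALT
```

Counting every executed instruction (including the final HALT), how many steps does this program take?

25

r6=7
r7=1
r0=5
r7=1+5=6
r6=7-6=1
r0=5-1=4
CMP r0, #1  (cmp 4,1)
BGT loop: taken
r7=6+4=10
r6=1-10=-9
r0=4-1=3
CMP r0, #1  (cmp 3,1)
BGT loop: taken
r7=10+3=13
r6=(-9)-13=-22
r0=3-1=2
CMP r0, #1  (cmp 2,1)
BGT loop: taken
r7=13+2=15
r6=(-22)-15=-37
r0=2-1=1
CMP r0, #1  (cmp 1,1)
BGT loop: not taken
r7=(-37)+15=-22
halt.
Total executed instructions: 25.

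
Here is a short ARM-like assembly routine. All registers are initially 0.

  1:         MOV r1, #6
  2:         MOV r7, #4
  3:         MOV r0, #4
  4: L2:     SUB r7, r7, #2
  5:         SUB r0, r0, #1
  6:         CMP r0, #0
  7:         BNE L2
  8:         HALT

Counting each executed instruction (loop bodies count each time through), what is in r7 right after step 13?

-2

after MOV r1, #6: r1=6
after MOV r7, #4: r7=4
after MOV r0, #4: r0=4
after SUB r7, r7, #2: r7=4-2=2
after SUB r0, r0, #1: r0=4-1=3
CMP r0, #0  (cmp 3,0)
BNE L2: taken
after SUB r7, r7, #2: r7=2-2=0
after SUB r0, r0, #1: r0=3-1=2
CMP r0, #0  (cmp 2,0)
BNE L2: taken
after SUB r7, r7, #2: r7=0-2=-2
after SUB r0, r0, #1: r0=2-1=1
After step 13: r7 = -2.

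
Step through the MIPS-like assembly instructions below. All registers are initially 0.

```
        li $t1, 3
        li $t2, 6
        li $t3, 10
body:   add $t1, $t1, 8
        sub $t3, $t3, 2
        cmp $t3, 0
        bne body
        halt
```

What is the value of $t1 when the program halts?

43

after li $t1, 3: $t1=3
after li $t2, 6: $t2=6
after li $t3, 10: $t3=10
after add $t1, $t1, 8: $t1=3+8=11
after sub $t3, $t3, 2: $t3=10-2=8
cmp $t3, 0  (cmp 8,0)
bne body: taken
after add $t1, $t1, 8: $t1=11+8=19
after sub $t3, $t3, 2: $t3=8-2=6
cmp $t3, 0  (cmp 6,0)
bne body: taken
after add $t1, $t1, 8: $t1=19+8=27
after sub $t3, $t3, 2: $t3=6-2=4
cmp $t3, 0  (cmp 4,0)
bne body: taken
after add $t1, $t1, 8: $t1=27+8=35
after sub $t3, $t3, 2: $t3=4-2=2
cmp $t3, 0  (cmp 2,0)
bne body: taken
after add $t1, $t1, 8: $t1=35+8=43
after sub $t3, $t3, 2: $t3=2-2=0
cmp $t3, 0  (cmp 0,0)
bne body: not taken
halt.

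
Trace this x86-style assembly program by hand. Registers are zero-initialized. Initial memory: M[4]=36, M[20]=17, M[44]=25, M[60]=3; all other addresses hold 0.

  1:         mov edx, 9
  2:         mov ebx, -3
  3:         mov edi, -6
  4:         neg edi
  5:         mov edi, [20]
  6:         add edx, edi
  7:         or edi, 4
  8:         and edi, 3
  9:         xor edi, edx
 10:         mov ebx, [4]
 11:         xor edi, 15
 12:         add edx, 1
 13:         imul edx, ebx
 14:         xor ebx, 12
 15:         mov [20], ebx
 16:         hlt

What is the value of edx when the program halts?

972

edx=9
ebx=-3
edi=-6
edi=-(-6)=6
edi=M[20]=17
edx=9+17=26
edi=17|4=21
edi=21&3=1
edi=1^26=27
ebx=M[4]=36
edi=27^15=20
edx=26+1=27
edx=27*36=972
ebx=36^12=40
mov [20], ebx → M[20]=40
halt.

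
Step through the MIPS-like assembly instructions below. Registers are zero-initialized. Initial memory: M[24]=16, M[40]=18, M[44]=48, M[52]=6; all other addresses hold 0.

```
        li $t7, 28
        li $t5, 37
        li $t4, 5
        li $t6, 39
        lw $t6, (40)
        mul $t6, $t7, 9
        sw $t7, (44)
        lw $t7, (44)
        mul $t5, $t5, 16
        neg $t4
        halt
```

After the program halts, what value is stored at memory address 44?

$t7=28
$t5=37
$t4=5
$t6=39
$t6=M[40]=18
$t6=28*9=252
sw $t7, (44) → M[44]=28
$t7=M[44]=28
$t5=37*16=592
$t4=-(5)=-5
halt.

28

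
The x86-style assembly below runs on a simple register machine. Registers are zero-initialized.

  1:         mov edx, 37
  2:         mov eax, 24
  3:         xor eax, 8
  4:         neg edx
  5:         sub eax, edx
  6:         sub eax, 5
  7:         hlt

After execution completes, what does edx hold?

-37

mov edx, 37 → edx=37
mov eax, 24 → eax=24
xor eax, 8 → eax=24^8=16
neg edx → edx=-(37)=-37
sub eax, edx → eax=16-(-37)=53
sub eax, 5 → eax=53-5=48
halt.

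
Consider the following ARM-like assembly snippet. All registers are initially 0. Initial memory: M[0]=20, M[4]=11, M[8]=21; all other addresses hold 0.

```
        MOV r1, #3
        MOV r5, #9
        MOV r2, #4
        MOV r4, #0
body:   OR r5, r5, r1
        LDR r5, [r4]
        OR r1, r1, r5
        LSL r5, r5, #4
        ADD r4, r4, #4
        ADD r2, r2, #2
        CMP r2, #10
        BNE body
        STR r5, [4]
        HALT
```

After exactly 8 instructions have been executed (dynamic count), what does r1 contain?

23

r1=3
r5=9
r2=4
r4=0
r5=9|3=11
r5=M[0]=20
r1=3|20=23
r5=20<<4=320
After step 8: r1 = 23.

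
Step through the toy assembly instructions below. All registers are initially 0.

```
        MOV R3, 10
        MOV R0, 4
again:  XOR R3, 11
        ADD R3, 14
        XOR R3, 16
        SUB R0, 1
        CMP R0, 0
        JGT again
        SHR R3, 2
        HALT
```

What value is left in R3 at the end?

MOV R3, 10 → R3=10
MOV R0, 4 → R0=4
XOR R3, 11 → R3=10^11=1
ADD R3, 14 → R3=1+14=15
XOR R3, 16 → R3=15^16=31
SUB R0, 1 → R0=4-1=3
CMP R0, 0  (cmp 3,0)
JGT again: taken
XOR R3, 11 → R3=31^11=20
ADD R3, 14 → R3=20+14=34
XOR R3, 16 → R3=34^16=50
SUB R0, 1 → R0=3-1=2
CMP R0, 0  (cmp 2,0)
JGT again: taken
XOR R3, 11 → R3=50^11=57
ADD R3, 14 → R3=57+14=71
XOR R3, 16 → R3=71^16=87
SUB R0, 1 → R0=2-1=1
CMP R0, 0  (cmp 1,0)
JGT again: taken
XOR R3, 11 → R3=87^11=92
ADD R3, 14 → R3=92+14=106
XOR R3, 16 → R3=106^16=122
SUB R0, 1 → R0=1-1=0
CMP R0, 0  (cmp 0,0)
JGT again: not taken
SHR R3, 2 → R3=122>>2=30
halt.

30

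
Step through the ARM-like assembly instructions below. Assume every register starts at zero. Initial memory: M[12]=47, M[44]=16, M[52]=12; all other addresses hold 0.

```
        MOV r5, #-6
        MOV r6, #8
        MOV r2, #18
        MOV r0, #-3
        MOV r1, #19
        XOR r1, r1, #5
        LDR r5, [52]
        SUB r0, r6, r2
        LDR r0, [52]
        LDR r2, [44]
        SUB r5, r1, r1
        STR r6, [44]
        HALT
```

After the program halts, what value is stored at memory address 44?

after MOV r5, #-6: r5=-6
after MOV r6, #8: r6=8
after MOV r2, #18: r2=18
after MOV r0, #-3: r0=-3
after MOV r1, #19: r1=19
after XOR r1, r1, #5: r1=19^5=22
after LDR r5, [52]: r5=M[52]=12
after SUB r0, r6, r2: r0=8-18=-10
after LDR r0, [52]: r0=M[52]=12
after LDR r2, [44]: r2=M[44]=16
after SUB r5, r1, r1: r5=22-22=0
STR r6, [44] → M[44]=8
halt.

8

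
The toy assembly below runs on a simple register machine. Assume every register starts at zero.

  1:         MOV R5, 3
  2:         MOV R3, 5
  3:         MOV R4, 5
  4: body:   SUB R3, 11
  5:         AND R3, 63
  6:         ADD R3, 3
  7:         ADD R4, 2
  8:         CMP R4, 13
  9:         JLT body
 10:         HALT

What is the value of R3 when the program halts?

37

R5=3
R3=5
R4=5
R3=5-11=-6
R3=(-6)&63=58
R3=58+3=61
R4=5+2=7
CMP R4, 13  (cmp 7,13)
JLT body: taken
R3=61-11=50
R3=50&63=50
R3=50+3=53
R4=7+2=9
CMP R4, 13  (cmp 9,13)
JLT body: taken
R3=53-11=42
R3=42&63=42
R3=42+3=45
R4=9+2=11
CMP R4, 13  (cmp 11,13)
JLT body: taken
R3=45-11=34
R3=34&63=34
R3=34+3=37
R4=11+2=13
CMP R4, 13  (cmp 13,13)
JLT body: not taken
halt.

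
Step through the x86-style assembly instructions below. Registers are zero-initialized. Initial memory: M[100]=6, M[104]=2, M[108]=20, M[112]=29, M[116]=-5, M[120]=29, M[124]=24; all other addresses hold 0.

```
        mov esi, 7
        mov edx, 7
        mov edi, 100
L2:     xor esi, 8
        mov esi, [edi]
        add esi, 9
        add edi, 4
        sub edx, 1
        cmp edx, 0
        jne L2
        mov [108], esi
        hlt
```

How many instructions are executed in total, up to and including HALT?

mov esi, 7 → esi=7
mov edx, 7 → edx=7
mov edi, 100 → edi=100
xor esi, 8 → esi=7^8=15
mov esi, [edi] → esi=M[100]=6
add esi, 9 → esi=6+9=15
add edi, 4 → edi=100+4=104
sub edx, 1 → edx=7-1=6
cmp edx, 0  (cmp 6,0)
jne L2: taken
xor esi, 8 → esi=15^8=7
mov esi, [edi] → esi=M[104]=2
add esi, 9 → esi=2+9=11
add edi, 4 → edi=104+4=108
sub edx, 1 → edx=6-1=5
cmp edx, 0  (cmp 5,0)
jne L2: taken
xor esi, 8 → esi=11^8=3
mov esi, [edi] → esi=M[108]=20
add esi, 9 → esi=20+9=29
add edi, 4 → edi=108+4=112
sub edx, 1 → edx=5-1=4
cmp edx, 0  (cmp 4,0)
jne L2: taken
xor esi, 8 → esi=29^8=21
mov esi, [edi] → esi=M[112]=29
add esi, 9 → esi=29+9=38
add edi, 4 → edi=112+4=116
sub edx, 1 → edx=4-1=3
cmp edx, 0  (cmp 3,0)
jne L2: taken
xor esi, 8 → esi=38^8=46
mov esi, [edi] → esi=M[116]=-5
add esi, 9 → esi=(-5)+9=4
add edi, 4 → edi=116+4=120
sub edx, 1 → edx=3-1=2
cmp edx, 0  (cmp 2,0)
jne L2: taken
xor esi, 8 → esi=4^8=12
mov esi, [edi] → esi=M[120]=29
add esi, 9 → esi=29+9=38
add edi, 4 → edi=120+4=124
sub edx, 1 → edx=2-1=1
cmp edx, 0  (cmp 1,0)
jne L2: taken
xor esi, 8 → esi=38^8=46
mov esi, [edi] → esi=M[124]=24
add esi, 9 → esi=24+9=33
add edi, 4 → edi=124+4=128
sub edx, 1 → edx=1-1=0
cmp edx, 0  (cmp 0,0)
jne L2: not taken
mov [108], esi → M[108]=33
halt.
Total executed instructions: 54.

54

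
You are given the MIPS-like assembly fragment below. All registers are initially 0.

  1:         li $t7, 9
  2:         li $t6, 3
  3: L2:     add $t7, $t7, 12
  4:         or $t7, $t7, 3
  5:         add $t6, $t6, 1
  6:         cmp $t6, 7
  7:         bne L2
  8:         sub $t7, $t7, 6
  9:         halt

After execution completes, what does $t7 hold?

after li $t7, 9: $t7=9
after li $t6, 3: $t6=3
after add $t7, $t7, 12: $t7=9+12=21
after or $t7, $t7, 3: $t7=21|3=23
after add $t6, $t6, 1: $t6=3+1=4
cmp $t6, 7  (cmp 4,7)
bne L2: taken
after add $t7, $t7, 12: $t7=23+12=35
after or $t7, $t7, 3: $t7=35|3=35
after add $t6, $t6, 1: $t6=4+1=5
cmp $t6, 7  (cmp 5,7)
bne L2: taken
after add $t7, $t7, 12: $t7=35+12=47
after or $t7, $t7, 3: $t7=47|3=47
after add $t6, $t6, 1: $t6=5+1=6
cmp $t6, 7  (cmp 6,7)
bne L2: taken
after add $t7, $t7, 12: $t7=47+12=59
after or $t7, $t7, 3: $t7=59|3=59
after add $t6, $t6, 1: $t6=6+1=7
cmp $t6, 7  (cmp 7,7)
bne L2: not taken
after sub $t7, $t7, 6: $t7=59-6=53
halt.

53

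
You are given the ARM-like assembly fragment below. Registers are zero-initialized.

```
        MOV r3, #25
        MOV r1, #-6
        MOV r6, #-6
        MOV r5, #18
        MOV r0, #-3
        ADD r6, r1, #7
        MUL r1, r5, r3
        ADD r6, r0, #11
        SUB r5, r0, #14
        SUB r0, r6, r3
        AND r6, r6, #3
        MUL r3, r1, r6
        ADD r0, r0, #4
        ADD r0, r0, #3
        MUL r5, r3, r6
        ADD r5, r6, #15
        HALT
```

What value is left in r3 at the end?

MOV r3, #25 → r3=25
MOV r1, #-6 → r1=-6
MOV r6, #-6 → r6=-6
MOV r5, #18 → r5=18
MOV r0, #-3 → r0=-3
ADD r6, r1, #7 → r6=(-6)+7=1
MUL r1, r5, r3 → r1=18*25=450
ADD r6, r0, #11 → r6=(-3)+11=8
SUB r5, r0, #14 → r5=(-3)-14=-17
SUB r0, r6, r3 → r0=8-25=-17
AND r6, r6, #3 → r6=8&3=0
MUL r3, r1, r6 → r3=450*0=0
ADD r0, r0, #4 → r0=(-17)+4=-13
ADD r0, r0, #3 → r0=(-13)+3=-10
MUL r5, r3, r6 → r5=0*0=0
ADD r5, r6, #15 → r5=0+15=15
halt.

0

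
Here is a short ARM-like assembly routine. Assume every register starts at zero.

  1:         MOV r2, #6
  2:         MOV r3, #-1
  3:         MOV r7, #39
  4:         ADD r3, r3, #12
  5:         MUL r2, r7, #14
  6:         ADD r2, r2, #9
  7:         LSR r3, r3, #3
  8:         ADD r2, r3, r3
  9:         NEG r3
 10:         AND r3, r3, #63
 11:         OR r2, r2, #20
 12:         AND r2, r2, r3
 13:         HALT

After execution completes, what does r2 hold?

MOV r2, #6 → r2=6
MOV r3, #-1 → r3=-1
MOV r7, #39 → r7=39
ADD r3, r3, #12 → r3=(-1)+12=11
MUL r2, r7, #14 → r2=39*14=546
ADD r2, r2, #9 → r2=546+9=555
LSR r3, r3, #3 → r3=11>>3=1
ADD r2, r3, r3 → r2=1+1=2
NEG r3 → r3=-(1)=-1
AND r3, r3, #63 → r3=(-1)&63=63
OR r2, r2, #20 → r2=2|20=22
AND r2, r2, r3 → r2=22&63=22
halt.

22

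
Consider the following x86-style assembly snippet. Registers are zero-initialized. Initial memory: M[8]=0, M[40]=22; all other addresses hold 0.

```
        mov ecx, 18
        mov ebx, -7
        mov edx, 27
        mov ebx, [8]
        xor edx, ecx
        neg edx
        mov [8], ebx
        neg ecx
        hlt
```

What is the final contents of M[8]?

0

mov ecx, 18 → ecx=18
mov ebx, -7 → ebx=-7
mov edx, 27 → edx=27
mov ebx, [8] → ebx=M[8]=0
xor edx, ecx → edx=27^18=9
neg edx → edx=-(9)=-9
mov [8], ebx → M[8]=0
neg ecx → ecx=-(18)=-18
halt.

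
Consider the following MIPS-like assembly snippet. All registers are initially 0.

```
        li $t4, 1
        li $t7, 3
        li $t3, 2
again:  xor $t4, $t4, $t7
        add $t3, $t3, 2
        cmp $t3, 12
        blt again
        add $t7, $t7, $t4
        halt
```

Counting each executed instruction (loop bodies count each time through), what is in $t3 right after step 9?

after li $t4, 1: $t4=1
after li $t7, 3: $t7=3
after li $t3, 2: $t3=2
after xor $t4, $t4, $t7: $t4=1^3=2
after add $t3, $t3, 2: $t3=2+2=4
cmp $t3, 12  (cmp 4,12)
blt again: taken
after xor $t4, $t4, $t7: $t4=2^3=1
after add $t3, $t3, 2: $t3=4+2=6
After step 9: $t3 = 6.

6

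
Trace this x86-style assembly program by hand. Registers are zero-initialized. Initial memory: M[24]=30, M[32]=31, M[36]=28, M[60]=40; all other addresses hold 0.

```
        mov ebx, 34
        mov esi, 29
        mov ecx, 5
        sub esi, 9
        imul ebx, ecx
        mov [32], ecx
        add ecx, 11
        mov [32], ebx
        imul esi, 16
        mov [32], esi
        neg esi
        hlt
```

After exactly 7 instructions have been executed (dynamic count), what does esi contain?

ebx=34
esi=29
ecx=5
esi=29-9=20
ebx=34*5=170
mov [32], ecx → M[32]=5
ecx=5+11=16
After step 7: esi = 20.

20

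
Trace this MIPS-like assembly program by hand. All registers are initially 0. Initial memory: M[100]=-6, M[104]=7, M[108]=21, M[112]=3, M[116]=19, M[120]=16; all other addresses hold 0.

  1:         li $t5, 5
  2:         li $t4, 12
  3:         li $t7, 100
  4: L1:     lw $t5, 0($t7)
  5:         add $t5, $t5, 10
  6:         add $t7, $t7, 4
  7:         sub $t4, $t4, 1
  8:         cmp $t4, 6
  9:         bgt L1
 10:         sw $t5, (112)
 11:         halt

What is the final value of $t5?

26

li $t5, 5 → $t5=5
li $t4, 12 → $t4=12
li $t7, 100 → $t7=100
lw $t5, 0($t7) → $t5=M[100]=-6
add $t5, $t5, 10 → $t5=(-6)+10=4
add $t7, $t7, 4 → $t7=100+4=104
sub $t4, $t4, 1 → $t4=12-1=11
cmp $t4, 6  (cmp 11,6)
bgt L1: taken
lw $t5, 0($t7) → $t5=M[104]=7
add $t5, $t5, 10 → $t5=7+10=17
add $t7, $t7, 4 → $t7=104+4=108
sub $t4, $t4, 1 → $t4=11-1=10
cmp $t4, 6  (cmp 10,6)
bgt L1: taken
lw $t5, 0($t7) → $t5=M[108]=21
add $t5, $t5, 10 → $t5=21+10=31
add $t7, $t7, 4 → $t7=108+4=112
sub $t4, $t4, 1 → $t4=10-1=9
cmp $t4, 6  (cmp 9,6)
bgt L1: taken
lw $t5, 0($t7) → $t5=M[112]=3
add $t5, $t5, 10 → $t5=3+10=13
add $t7, $t7, 4 → $t7=112+4=116
sub $t4, $t4, 1 → $t4=9-1=8
cmp $t4, 6  (cmp 8,6)
bgt L1: taken
lw $t5, 0($t7) → $t5=M[116]=19
add $t5, $t5, 10 → $t5=19+10=29
add $t7, $t7, 4 → $t7=116+4=120
sub $t4, $t4, 1 → $t4=8-1=7
cmp $t4, 6  (cmp 7,6)
bgt L1: taken
lw $t5, 0($t7) → $t5=M[120]=16
add $t5, $t5, 10 → $t5=16+10=26
add $t7, $t7, 4 → $t7=120+4=124
sub $t4, $t4, 1 → $t4=7-1=6
cmp $t4, 6  (cmp 6,6)
bgt L1: not taken
sw $t5, (112) → M[112]=26
halt.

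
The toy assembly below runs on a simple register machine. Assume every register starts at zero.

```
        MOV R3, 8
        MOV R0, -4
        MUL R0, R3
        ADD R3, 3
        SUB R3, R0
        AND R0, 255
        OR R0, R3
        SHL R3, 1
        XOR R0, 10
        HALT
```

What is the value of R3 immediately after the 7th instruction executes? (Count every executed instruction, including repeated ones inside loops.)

43

after MOV R3, 8: R3=8
after MOV R0, -4: R0=-4
after MUL R0, R3: R0=(-4)*8=-32
after ADD R3, 3: R3=8+3=11
after SUB R3, R0: R3=11-(-32)=43
after AND R0, 255: R0=(-32)&255=224
after OR R0, R3: R0=224|43=235
After step 7: R3 = 43.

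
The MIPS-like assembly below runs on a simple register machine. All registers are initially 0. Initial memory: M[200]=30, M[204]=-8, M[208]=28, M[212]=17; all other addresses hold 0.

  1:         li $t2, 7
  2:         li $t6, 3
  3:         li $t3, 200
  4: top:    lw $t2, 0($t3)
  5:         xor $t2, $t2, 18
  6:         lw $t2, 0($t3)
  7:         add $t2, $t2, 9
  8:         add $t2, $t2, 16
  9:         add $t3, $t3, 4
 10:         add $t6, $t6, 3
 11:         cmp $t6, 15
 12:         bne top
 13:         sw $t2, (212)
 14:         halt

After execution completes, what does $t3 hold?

li $t2, 7 → $t2=7
li $t6, 3 → $t6=3
li $t3, 200 → $t3=200
lw $t2, 0($t3) → $t2=M[200]=30
xor $t2, $t2, 18 → $t2=30^18=12
lw $t2, 0($t3) → $t2=M[200]=30
add $t2, $t2, 9 → $t2=30+9=39
add $t2, $t2, 16 → $t2=39+16=55
add $t3, $t3, 4 → $t3=200+4=204
add $t6, $t6, 3 → $t6=3+3=6
cmp $t6, 15  (cmp 6,15)
bne top: taken
lw $t2, 0($t3) → $t2=M[204]=-8
xor $t2, $t2, 18 → $t2=(-8)^18=-22
lw $t2, 0($t3) → $t2=M[204]=-8
add $t2, $t2, 9 → $t2=(-8)+9=1
add $t2, $t2, 16 → $t2=1+16=17
add $t3, $t3, 4 → $t3=204+4=208
add $t6, $t6, 3 → $t6=6+3=9
cmp $t6, 15  (cmp 9,15)
bne top: taken
lw $t2, 0($t3) → $t2=M[208]=28
xor $t2, $t2, 18 → $t2=28^18=14
lw $t2, 0($t3) → $t2=M[208]=28
add $t2, $t2, 9 → $t2=28+9=37
add $t2, $t2, 16 → $t2=37+16=53
add $t3, $t3, 4 → $t3=208+4=212
add $t6, $t6, 3 → $t6=9+3=12
cmp $t6, 15  (cmp 12,15)
bne top: taken
lw $t2, 0($t3) → $t2=M[212]=17
xor $t2, $t2, 18 → $t2=17^18=3
lw $t2, 0($t3) → $t2=M[212]=17
add $t2, $t2, 9 → $t2=17+9=26
add $t2, $t2, 16 → $t2=26+16=42
add $t3, $t3, 4 → $t3=212+4=216
add $t6, $t6, 3 → $t6=12+3=15
cmp $t6, 15  (cmp 15,15)
bne top: not taken
sw $t2, (212) → M[212]=42
halt.

216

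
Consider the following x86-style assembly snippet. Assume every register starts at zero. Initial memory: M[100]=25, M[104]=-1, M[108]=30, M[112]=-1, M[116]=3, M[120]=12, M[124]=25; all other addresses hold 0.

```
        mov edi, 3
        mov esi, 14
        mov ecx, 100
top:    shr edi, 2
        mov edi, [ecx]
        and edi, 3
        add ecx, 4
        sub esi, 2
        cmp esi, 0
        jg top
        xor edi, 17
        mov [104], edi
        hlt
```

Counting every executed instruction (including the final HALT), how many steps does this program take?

after mov edi, 3: edi=3
after mov esi, 14: esi=14
after mov ecx, 100: ecx=100
after shr edi, 2: edi=3>>2=0
after mov edi, [ecx]: edi=M[100]=25
after and edi, 3: edi=25&3=1
after add ecx, 4: ecx=100+4=104
after sub esi, 2: esi=14-2=12
cmp esi, 0  (cmp 12,0)
jg top: taken
after shr edi, 2: edi=1>>2=0
after mov edi, [ecx]: edi=M[104]=-1
after and edi, 3: edi=(-1)&3=3
after add ecx, 4: ecx=104+4=108
after sub esi, 2: esi=12-2=10
cmp esi, 0  (cmp 10,0)
jg top: taken
after shr edi, 2: edi=3>>2=0
after mov edi, [ecx]: edi=M[108]=30
after and edi, 3: edi=30&3=2
after add ecx, 4: ecx=108+4=112
after sub esi, 2: esi=10-2=8
cmp esi, 0  (cmp 8,0)
jg top: taken
after shr edi, 2: edi=2>>2=0
after mov edi, [ecx]: edi=M[112]=-1
after and edi, 3: edi=(-1)&3=3
after add ecx, 4: ecx=112+4=116
after sub esi, 2: esi=8-2=6
cmp esi, 0  (cmp 6,0)
jg top: taken
after shr edi, 2: edi=3>>2=0
after mov edi, [ecx]: edi=M[116]=3
after and edi, 3: edi=3&3=3
after add ecx, 4: ecx=116+4=120
after sub esi, 2: esi=6-2=4
cmp esi, 0  (cmp 4,0)
jg top: taken
after shr edi, 2: edi=3>>2=0
after mov edi, [ecx]: edi=M[120]=12
after and edi, 3: edi=12&3=0
after add ecx, 4: ecx=120+4=124
after sub esi, 2: esi=4-2=2
cmp esi, 0  (cmp 2,0)
jg top: taken
after shr edi, 2: edi=0>>2=0
after mov edi, [ecx]: edi=M[124]=25
after and edi, 3: edi=25&3=1
after add ecx, 4: ecx=124+4=128
after sub esi, 2: esi=2-2=0
cmp esi, 0  (cmp 0,0)
jg top: not taken
after xor edi, 17: edi=1^17=16
mov [104], edi → M[104]=16
halt.
Total executed instructions: 55.

55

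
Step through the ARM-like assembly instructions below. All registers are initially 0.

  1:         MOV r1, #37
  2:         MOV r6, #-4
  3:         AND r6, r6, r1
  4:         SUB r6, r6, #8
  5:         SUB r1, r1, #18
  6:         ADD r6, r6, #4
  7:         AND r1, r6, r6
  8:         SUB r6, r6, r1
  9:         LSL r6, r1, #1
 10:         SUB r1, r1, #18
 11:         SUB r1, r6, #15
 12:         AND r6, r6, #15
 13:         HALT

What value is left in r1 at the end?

after MOV r1, #37: r1=37
after MOV r6, #-4: r6=-4
after AND r6, r6, r1: r6=(-4)&37=36
after SUB r6, r6, #8: r6=36-8=28
after SUB r1, r1, #18: r1=37-18=19
after ADD r6, r6, #4: r6=28+4=32
after AND r1, r6, r6: r1=32&32=32
after SUB r6, r6, r1: r6=32-32=0
after LSL r6, r1, #1: r6=32<<1=64
after SUB r1, r1, #18: r1=32-18=14
after SUB r1, r6, #15: r1=64-15=49
after AND r6, r6, #15: r6=64&15=0
halt.

49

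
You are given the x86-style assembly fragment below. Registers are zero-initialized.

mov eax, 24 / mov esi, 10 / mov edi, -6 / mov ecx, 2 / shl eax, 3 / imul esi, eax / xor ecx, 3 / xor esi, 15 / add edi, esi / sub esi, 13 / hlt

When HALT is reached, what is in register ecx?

1

eax=24
esi=10
edi=-6
ecx=2
eax=24<<3=192
esi=10*192=1920
ecx=2^3=1
esi=1920^15=1935
edi=(-6)+1935=1929
esi=1935-13=1922
halt.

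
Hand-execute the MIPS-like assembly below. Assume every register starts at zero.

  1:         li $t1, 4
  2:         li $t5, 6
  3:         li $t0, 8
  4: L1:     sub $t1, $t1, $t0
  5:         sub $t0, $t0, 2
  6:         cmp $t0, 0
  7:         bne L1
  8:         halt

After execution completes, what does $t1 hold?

-16

after li $t1, 4: $t1=4
after li $t5, 6: $t5=6
after li $t0, 8: $t0=8
after sub $t1, $t1, $t0: $t1=4-8=-4
after sub $t0, $t0, 2: $t0=8-2=6
cmp $t0, 0  (cmp 6,0)
bne L1: taken
after sub $t1, $t1, $t0: $t1=(-4)-6=-10
after sub $t0, $t0, 2: $t0=6-2=4
cmp $t0, 0  (cmp 4,0)
bne L1: taken
after sub $t1, $t1, $t0: $t1=(-10)-4=-14
after sub $t0, $t0, 2: $t0=4-2=2
cmp $t0, 0  (cmp 2,0)
bne L1: taken
after sub $t1, $t1, $t0: $t1=(-14)-2=-16
after sub $t0, $t0, 2: $t0=2-2=0
cmp $t0, 0  (cmp 0,0)
bne L1: not taken
halt.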